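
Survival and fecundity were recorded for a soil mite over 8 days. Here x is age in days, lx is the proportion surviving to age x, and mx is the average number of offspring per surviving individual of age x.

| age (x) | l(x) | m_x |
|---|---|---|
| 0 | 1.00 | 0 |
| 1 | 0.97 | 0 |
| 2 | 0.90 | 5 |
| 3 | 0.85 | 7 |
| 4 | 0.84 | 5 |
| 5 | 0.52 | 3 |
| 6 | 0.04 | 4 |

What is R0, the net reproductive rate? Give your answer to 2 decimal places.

lx·mx by age: 0, 0, 4.5, 5.95, 4.2, 1.56, 0.16
R0 = Σ lx·mx = 16.37 → 16.37

16.37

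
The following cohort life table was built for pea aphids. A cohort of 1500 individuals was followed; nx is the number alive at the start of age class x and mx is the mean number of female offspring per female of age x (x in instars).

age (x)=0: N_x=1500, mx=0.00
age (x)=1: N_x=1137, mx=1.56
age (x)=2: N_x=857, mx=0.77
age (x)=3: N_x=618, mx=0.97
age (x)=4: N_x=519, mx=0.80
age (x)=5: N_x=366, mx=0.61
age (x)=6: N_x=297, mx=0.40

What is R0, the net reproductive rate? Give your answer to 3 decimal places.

2.527

lx = nx/n0 = nx/1500: 1, 0.758, 0.57133…, 0.412, 0.346, 0.244, 0.198
lx·mx by age: 0, 1.18248, 0.439927…, 0.39964, 0.2768, 0.14884, 0.0792
R0 = Σ lx·mx = 2.526887… → 2.527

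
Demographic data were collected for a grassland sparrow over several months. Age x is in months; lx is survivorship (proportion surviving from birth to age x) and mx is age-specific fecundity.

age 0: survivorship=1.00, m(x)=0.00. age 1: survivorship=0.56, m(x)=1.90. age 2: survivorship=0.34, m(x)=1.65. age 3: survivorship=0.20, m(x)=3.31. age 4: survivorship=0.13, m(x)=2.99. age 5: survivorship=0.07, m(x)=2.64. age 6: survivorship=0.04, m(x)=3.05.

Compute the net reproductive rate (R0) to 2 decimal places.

lx·mx by age: 0, 1.064, 0.561, 0.662, 0.3887, 0.1848, 0.122
R0 = Σ lx·mx = 2.9825 → 2.98

2.98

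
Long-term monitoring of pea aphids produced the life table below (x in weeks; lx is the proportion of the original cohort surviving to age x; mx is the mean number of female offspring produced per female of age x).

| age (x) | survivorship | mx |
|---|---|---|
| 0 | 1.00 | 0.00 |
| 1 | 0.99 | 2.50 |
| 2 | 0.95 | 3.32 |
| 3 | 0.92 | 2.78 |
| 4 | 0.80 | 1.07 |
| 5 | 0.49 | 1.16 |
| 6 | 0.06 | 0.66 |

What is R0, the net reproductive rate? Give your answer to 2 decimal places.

9.65

lx·mx by age: 0, 2.475, 3.154, 2.5576, 0.856, 0.5684, 0.0396
R0 = Σ lx·mx = 9.6506 → 9.65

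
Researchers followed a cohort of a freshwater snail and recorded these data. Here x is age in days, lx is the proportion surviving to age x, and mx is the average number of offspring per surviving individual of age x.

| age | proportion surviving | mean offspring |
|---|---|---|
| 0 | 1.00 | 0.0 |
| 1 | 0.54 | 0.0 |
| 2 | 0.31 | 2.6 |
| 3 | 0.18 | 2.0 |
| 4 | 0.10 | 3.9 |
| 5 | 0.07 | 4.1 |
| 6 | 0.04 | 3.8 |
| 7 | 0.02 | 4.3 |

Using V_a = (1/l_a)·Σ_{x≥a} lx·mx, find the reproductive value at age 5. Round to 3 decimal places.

7.500

lx·mx for x ≥ 5: 0.287, 0.152, 0.086 → sum = 0.525
V_5 = 0.525 / l_5 = 0.525 / 0.07 = 7.5 → 7.500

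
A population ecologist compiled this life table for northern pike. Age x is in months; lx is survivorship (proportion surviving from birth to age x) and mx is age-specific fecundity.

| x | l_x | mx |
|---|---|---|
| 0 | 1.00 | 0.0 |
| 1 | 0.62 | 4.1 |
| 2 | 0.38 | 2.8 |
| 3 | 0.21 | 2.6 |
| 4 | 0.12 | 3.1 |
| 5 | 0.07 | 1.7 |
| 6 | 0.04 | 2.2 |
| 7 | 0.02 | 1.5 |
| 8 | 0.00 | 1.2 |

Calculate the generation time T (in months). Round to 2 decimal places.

1.92

lx·mx: 0, 2.542, 1.064, 0.546, 0.372, 0.119, 0.088, 0.03, 0 → R0 = 4.761
x·lx·mx: 0, 2.542, 2.128, 1.638, 1.488, 0.595, 0.528, 0.21, 0 → Σ = 9.129
T = 9.129 / 4.761 = 1.917454… → 1.92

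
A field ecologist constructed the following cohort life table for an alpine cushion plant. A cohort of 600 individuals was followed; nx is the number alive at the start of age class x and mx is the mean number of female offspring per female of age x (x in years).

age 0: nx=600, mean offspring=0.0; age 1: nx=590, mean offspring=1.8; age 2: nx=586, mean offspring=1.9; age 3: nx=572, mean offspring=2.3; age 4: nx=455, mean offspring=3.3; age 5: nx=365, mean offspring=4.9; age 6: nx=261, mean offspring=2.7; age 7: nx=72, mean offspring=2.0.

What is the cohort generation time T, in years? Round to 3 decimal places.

3.594

lx = nx/n0 = nx/600: 1, 0.98333…, 0.97667…, 0.95333…, 0.75833…, 0.60833…, 0.435, 0.12
lx·mx: 0, 1.77…, 1.855667…, 2.192667…, 2.5025…, 2.980833…, 1.1745, 0.24 → R0 = 12.716167…
x·lx·mx: 0, 1.77…, 3.711333…, 6.578…, 10.01…, 14.904167…, 7.047, 1.68 → Σ = 45.7005…
T = 45.7005… / 12.716167… = 3.59389… → 3.594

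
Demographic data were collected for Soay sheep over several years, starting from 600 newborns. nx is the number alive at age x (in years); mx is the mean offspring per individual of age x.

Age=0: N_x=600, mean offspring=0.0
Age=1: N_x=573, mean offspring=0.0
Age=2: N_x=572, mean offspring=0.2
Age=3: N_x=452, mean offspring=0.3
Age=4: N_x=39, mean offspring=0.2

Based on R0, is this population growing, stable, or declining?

lx = nx/n0 = nx/600: 1, 0.955, 0.95333…, 0.75333…, 0.065
R0 = Σ lx·mx = 0 + 0 + 0.190667… + 0.226… + 0.013 = 0.429667…
R0 < 1, so the population is declining.

declining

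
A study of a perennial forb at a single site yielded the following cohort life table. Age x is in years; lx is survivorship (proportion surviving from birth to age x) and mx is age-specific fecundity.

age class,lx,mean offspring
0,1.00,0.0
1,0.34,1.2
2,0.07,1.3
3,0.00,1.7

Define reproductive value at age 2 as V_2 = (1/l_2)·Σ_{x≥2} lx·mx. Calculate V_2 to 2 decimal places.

1.30

lx·mx for x ≥ 2: 0.091, 0 → sum = 0.091
V_2 = 0.091 / l_2 = 0.091 / 0.07 = 1.3 → 1.30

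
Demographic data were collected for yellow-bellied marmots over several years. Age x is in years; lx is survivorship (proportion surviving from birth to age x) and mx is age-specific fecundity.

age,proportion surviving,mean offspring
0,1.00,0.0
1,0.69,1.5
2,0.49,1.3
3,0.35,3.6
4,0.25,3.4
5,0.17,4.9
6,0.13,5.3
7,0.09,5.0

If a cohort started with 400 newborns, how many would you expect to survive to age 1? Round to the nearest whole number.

Expected survivors = N0 · l_1 = 400 × 0.69 = 276 → 276

276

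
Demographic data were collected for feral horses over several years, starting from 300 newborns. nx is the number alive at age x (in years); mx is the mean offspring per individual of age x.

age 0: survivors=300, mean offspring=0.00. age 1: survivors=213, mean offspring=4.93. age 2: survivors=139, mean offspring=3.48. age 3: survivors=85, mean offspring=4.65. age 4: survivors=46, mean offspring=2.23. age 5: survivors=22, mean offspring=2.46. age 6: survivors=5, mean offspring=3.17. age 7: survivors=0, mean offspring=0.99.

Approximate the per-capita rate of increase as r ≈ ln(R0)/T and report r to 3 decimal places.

lx = nx/n0 = nx/300: 1, 0.71, 0.46333…, 0.28333…, 0.15333…, 0.07333…, 0.01667…, 0
R0 = Σ lx·mx = 0 + 3.5003 + 1.6124… + 1.3175… + 0.34193… + 0.1804… + 0.05283… + 0 = 7.005367…
Σ x·lx·mx = 13.264333…; T = 13.264333…/7.005367… = 1.89345…
r ≈ ln(R0)/T = ln(7.005367…)/1.89345… = 1.02811… → 1.028

1.028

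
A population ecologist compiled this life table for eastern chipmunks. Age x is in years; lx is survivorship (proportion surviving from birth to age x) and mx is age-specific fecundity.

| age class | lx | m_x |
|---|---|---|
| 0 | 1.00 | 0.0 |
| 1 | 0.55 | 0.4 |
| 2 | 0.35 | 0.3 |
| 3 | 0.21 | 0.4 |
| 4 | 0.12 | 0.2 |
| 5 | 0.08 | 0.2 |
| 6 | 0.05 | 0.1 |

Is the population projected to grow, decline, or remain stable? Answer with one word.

R0 = Σ lx·mx = 0 + 0.22 + 0.105 + 0.084 + 0.024 + 0.016 + 0.005 = 0.454
R0 < 1, so the population is declining.

declining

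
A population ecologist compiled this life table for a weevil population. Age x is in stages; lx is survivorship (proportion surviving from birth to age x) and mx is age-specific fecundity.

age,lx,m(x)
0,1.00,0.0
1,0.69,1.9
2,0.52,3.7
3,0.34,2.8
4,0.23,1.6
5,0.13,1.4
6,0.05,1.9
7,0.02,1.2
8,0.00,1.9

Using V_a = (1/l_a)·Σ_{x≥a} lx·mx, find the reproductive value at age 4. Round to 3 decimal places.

lx·mx for x ≥ 4: 0.368, 0.182, 0.095, 0.024, 0 → sum = 0.669
V_4 = 0.669 / l_4 = 0.669 / 0.23 = 2.908696… → 2.909

2.909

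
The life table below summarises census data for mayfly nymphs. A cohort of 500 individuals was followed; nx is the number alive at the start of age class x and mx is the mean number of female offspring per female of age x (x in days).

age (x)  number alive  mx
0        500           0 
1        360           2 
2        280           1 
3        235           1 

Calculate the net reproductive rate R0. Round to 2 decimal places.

lx = nx/n0 = nx/500: 1, 0.72, 0.56, 0.47
lx·mx by age: 0, 1.44, 0.56, 0.47
R0 = Σ lx·mx = 2.47 → 2.47

2.47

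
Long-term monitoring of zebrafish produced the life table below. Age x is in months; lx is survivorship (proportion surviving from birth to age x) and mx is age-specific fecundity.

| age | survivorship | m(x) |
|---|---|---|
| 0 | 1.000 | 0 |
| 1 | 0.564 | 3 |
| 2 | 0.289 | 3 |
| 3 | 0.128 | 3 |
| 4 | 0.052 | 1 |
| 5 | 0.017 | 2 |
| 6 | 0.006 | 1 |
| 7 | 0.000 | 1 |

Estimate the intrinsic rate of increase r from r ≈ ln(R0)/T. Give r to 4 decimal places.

R0 = Σ lx·mx = 0 + 1.692 + 0.867 + 0.384 + 0.052 + 0.034 + 0.006 + 0 = 3.035
Σ x·lx·mx = 4.992; T = 4.992/3.035 = 1.64481…
r ≈ ln(R0)/T = ln(3.035)/1.64481… = 0.674978… → 0.6750

0.6750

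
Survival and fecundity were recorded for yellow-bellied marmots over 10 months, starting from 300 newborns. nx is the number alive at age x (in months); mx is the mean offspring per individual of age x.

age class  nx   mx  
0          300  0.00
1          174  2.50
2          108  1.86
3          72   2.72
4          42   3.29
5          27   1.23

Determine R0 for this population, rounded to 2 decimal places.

3.34

lx = nx/n0 = nx/300: 1, 0.58, 0.36, 0.24, 0.14, 0.09
lx·mx by age: 0, 1.45, 0.6696, 0.6528, 0.4606, 0.1107
R0 = Σ lx·mx = 3.3437 → 3.34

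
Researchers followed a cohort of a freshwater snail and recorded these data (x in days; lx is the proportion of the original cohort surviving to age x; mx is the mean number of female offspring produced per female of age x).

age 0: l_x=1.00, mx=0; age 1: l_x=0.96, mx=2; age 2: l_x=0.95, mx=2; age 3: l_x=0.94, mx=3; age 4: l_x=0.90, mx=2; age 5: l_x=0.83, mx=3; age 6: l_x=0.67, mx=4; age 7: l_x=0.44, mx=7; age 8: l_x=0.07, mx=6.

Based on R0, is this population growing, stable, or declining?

growing

R0 = Σ lx·mx = 0 + 1.92 + 1.9 + 2.82 + 1.8 + 2.49 + 2.68 + 3.08 + 0.42 = 17.11
R0 > 1, so the population is growing.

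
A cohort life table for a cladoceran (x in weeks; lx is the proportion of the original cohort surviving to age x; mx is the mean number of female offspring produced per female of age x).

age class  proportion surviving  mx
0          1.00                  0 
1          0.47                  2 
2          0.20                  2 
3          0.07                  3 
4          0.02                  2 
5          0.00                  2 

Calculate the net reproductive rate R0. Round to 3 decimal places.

lx·mx by age: 0, 0.94, 0.4, 0.21, 0.04, 0
R0 = Σ lx·mx = 1.59 → 1.590

1.590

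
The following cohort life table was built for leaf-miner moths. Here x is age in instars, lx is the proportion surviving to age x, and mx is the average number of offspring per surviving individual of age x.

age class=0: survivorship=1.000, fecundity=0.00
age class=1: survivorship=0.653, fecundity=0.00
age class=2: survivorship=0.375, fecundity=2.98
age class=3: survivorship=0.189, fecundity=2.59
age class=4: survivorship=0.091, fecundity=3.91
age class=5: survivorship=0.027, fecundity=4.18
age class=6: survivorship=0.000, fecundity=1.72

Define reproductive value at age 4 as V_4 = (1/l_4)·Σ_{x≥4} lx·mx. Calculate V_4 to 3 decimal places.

5.150

lx·mx for x ≥ 4: 0.35581, 0.11286, 0 → sum = 0.46867
V_4 = 0.46867 / l_4 = 0.46867 / 0.091 = 5.15022… → 5.150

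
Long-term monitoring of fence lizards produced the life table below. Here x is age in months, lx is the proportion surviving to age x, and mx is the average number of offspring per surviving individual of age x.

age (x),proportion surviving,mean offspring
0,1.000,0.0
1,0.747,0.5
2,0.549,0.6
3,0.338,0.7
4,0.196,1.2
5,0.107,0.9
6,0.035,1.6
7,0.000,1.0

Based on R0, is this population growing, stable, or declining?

R0 = Σ lx·mx = 0 + 0.3735 + 0.3294 + 0.2366 + 0.2352 + 0.0963 + 0.056 + 0 = 1.327
R0 > 1, so the population is growing.

growing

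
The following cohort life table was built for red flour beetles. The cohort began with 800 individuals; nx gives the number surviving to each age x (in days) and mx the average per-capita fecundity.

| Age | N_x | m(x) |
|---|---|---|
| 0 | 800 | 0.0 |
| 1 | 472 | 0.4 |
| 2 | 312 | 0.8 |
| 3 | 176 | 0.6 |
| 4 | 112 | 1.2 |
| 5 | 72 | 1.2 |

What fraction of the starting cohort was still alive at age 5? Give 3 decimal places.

l_5 = n_5/n_0 = 72/800 = 0.09 → 0.090

0.090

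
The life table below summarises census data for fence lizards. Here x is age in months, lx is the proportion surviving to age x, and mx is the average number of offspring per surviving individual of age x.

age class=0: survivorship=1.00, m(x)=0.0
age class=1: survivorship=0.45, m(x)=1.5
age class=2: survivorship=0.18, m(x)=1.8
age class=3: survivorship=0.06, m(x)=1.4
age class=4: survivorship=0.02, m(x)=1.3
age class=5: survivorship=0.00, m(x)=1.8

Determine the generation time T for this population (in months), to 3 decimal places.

1.514

lx·mx: 0, 0.675, 0.324, 0.084, 0.026, 0 → R0 = 1.109
x·lx·mx: 0, 0.675, 0.648, 0.252, 0.104, 0 → Σ = 1.679
T = 1.679 / 1.109 = 1.513977… → 1.514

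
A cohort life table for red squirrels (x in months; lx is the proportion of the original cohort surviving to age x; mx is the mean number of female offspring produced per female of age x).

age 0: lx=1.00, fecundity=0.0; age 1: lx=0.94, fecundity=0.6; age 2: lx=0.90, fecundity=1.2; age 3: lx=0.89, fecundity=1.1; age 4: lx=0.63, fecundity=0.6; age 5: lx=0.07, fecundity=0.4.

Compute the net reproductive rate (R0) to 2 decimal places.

3.03

lx·mx by age: 0, 0.564, 1.08, 0.979, 0.378, 0.028
R0 = Σ lx·mx = 3.029 → 3.03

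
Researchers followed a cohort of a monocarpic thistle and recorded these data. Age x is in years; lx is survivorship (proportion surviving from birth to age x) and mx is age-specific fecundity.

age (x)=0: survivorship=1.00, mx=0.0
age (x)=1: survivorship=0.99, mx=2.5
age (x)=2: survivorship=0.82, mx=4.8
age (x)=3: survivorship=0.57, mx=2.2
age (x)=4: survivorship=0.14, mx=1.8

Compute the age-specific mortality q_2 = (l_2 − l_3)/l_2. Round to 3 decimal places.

0.305

q_2 = (l_2 − l_3) / l_2 = (0.82 − 0.57) / 0.82
     = 0.25 / 0.82 = 0.304878… → 0.305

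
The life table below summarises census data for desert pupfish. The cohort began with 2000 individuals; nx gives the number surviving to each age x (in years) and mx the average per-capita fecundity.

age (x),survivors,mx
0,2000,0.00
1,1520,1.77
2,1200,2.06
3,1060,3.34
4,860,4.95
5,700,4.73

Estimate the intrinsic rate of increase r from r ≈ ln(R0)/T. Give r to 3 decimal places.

0.658

lx = nx/n0 = nx/2000: 1, 0.76, 0.6, 0.53, 0.43, 0.35
R0 = Σ lx·mx = 0 + 1.3452 + 1.236 + 1.7702 + 2.1285 + 1.6555 = 8.1354
Σ x·lx·mx = 25.9193; T = 25.9193/8.1354 = 3.18599…
r ≈ ln(R0)/T = ln(8.1354)/3.18599… = 0.65795… → 0.658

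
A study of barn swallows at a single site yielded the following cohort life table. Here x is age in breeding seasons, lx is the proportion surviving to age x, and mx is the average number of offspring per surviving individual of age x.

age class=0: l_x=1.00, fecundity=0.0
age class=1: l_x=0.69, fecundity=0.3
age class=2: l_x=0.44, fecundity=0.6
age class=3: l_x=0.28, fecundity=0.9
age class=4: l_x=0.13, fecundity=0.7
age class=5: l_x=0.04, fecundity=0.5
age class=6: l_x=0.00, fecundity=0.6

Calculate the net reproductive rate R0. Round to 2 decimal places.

lx·mx by age: 0, 0.207, 0.264, 0.252, 0.091, 0.02, 0
R0 = Σ lx·mx = 0.834 → 0.83

0.83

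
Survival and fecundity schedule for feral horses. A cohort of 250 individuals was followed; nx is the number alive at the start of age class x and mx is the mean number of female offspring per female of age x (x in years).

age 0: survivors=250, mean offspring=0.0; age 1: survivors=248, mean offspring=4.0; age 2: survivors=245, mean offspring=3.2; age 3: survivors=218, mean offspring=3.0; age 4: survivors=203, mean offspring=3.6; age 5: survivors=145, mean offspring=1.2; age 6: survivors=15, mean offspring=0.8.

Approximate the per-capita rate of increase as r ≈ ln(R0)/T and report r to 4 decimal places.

1.0352

lx = nx/n0 = nx/250: 1, 0.992, 0.98, 0.872, 0.812, 0.58, 0.06
R0 = Σ lx·mx = 0 + 3.968 + 3.136 + 2.616 + 2.9232 + 0.696 + 0.048 = 13.3872
Σ x·lx·mx = 33.5488; T = 33.5488/13.3872 = 2.50604…
r ≈ ln(R0)/T = ln(13.3872)/2.50604… = 1.03522… → 1.0352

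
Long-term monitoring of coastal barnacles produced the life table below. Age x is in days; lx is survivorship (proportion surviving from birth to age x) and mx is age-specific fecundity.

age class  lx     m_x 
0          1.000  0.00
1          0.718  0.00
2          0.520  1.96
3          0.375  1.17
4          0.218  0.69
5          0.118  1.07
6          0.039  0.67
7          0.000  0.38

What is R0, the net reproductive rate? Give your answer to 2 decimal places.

lx·mx by age: 0, 0, 1.0192, 0.43875, 0.15042, 0.12626, 0.02613, 0
R0 = Σ lx·mx = 1.76076 → 1.76

1.76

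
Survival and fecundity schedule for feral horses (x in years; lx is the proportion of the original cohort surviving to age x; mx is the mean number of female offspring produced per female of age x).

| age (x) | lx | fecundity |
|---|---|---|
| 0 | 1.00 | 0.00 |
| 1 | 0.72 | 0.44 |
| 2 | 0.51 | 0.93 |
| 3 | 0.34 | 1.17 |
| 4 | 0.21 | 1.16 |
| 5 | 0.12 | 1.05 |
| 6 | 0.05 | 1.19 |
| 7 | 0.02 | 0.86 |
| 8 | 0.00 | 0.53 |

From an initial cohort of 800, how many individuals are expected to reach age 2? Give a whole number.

Expected survivors = N0 · l_2 = 800 × 0.51 = 408 → 408

408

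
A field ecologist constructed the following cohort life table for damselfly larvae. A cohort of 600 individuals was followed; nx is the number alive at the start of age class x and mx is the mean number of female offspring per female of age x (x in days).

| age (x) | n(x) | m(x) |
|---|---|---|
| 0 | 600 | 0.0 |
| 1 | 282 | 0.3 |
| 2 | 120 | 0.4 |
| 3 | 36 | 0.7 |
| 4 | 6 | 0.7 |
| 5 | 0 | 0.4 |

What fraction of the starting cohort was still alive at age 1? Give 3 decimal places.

0.470

l_1 = n_1/n_0 = 282/600 = 0.47 → 0.470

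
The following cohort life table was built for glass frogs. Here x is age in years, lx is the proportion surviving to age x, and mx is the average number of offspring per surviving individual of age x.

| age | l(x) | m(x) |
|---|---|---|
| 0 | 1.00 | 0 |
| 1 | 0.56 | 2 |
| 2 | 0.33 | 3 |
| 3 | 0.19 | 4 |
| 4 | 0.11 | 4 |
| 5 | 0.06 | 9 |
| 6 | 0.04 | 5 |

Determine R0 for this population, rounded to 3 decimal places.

4.050

lx·mx by age: 0, 1.12, 0.99, 0.76, 0.44, 0.54, 0.2
R0 = Σ lx·mx = 4.05 → 4.050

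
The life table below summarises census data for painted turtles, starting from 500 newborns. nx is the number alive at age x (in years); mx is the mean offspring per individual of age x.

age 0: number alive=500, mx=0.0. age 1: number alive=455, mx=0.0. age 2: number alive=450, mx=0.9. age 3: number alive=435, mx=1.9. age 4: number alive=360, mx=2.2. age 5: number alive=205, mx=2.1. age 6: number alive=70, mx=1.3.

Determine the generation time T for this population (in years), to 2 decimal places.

3.60

lx = nx/n0 = nx/500: 1, 0.91, 0.9, 0.87, 0.72, 0.41, 0.14
lx·mx: 0, 0, 0.81, 1.653, 1.584, 0.861, 0.182 → R0 = 5.09
x·lx·mx: 0, 0, 1.62, 4.959, 6.336, 4.305, 1.092 → Σ = 18.312
T = 18.312 / 5.09 = 3.597642… → 3.60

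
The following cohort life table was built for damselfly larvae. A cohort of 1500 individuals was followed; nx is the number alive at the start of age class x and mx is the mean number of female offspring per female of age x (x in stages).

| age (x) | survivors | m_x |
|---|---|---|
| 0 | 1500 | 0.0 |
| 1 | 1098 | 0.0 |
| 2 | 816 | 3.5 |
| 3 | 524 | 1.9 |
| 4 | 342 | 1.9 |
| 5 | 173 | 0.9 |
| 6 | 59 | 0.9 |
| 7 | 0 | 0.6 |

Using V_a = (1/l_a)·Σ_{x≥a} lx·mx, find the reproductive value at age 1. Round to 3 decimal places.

4.290

lx = nx/n0 = nx/1500: 1, 0.732, 0.544, 0.34933…, 0.228, 0.11533…, 0.03933…, 0
lx·mx for x ≥ 1: 0, 1.904, 0.663733…, 0.4332, 0.1038…, 0.0354…, 0 → sum = 3.140133…
V_1 = 3.140133… / l_1 = 3.140133… / 0.732 = 4.2898… → 4.290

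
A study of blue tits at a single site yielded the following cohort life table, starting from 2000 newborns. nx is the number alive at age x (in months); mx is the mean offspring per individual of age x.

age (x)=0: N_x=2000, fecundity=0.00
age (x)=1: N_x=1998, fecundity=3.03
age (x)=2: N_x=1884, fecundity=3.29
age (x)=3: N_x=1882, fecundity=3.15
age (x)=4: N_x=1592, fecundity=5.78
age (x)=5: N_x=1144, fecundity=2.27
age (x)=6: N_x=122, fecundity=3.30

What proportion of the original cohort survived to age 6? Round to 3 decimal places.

l_6 = n_6/n_0 = 122/2000 = 0.061 → 0.061

0.061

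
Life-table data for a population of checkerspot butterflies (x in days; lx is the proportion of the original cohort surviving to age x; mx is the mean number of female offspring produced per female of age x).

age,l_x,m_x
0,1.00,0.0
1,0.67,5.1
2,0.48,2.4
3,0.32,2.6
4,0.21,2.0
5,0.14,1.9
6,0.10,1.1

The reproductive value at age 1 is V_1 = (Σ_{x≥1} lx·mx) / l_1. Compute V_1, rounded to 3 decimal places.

lx·mx for x ≥ 1: 3.417, 1.152, 0.832, 0.42, 0.266, 0.11 → sum = 6.197
V_1 = 6.197 / l_1 = 6.197 / 0.67 = 9.249254… → 9.249

9.249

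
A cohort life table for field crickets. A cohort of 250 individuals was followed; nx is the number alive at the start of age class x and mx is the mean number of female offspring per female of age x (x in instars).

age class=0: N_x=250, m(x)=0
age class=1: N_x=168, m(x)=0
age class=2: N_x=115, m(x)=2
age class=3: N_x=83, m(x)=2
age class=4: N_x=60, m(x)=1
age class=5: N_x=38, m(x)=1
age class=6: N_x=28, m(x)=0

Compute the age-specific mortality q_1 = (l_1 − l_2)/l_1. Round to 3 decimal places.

0.315

lx = nx/n0 = nx/250: 1, 0.672, 0.46, 0.332, 0.24, 0.152, 0.112
q_1 = (l_1 − l_2) / l_1 = (0.672 − 0.46) / 0.672
     = 0.212 / 0.672 = 0.315476… → 0.315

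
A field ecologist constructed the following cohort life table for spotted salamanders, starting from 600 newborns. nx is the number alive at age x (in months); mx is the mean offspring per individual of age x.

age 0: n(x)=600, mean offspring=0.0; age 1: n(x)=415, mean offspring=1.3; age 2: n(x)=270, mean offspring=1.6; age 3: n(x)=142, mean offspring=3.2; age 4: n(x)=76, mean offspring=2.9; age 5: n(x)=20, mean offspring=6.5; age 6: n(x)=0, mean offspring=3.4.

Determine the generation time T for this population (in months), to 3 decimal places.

lx = nx/n0 = nx/600: 1, 0.69167…, 0.45, 0.23667…, 0.12667…, 0.03333…, 0
lx·mx: 0, 0.899167…, 0.72, 0.757333…, 0.367333…, 0.216667…, 0 → R0 = 2.9605…
x·lx·mx: 0, 0.899167…, 1.44, 2.272…, 1.469333…, 1.083333…, 0 → Σ = 7.163833…
T = 7.163833… / 2.9605… = 2.419805… → 2.420

2.420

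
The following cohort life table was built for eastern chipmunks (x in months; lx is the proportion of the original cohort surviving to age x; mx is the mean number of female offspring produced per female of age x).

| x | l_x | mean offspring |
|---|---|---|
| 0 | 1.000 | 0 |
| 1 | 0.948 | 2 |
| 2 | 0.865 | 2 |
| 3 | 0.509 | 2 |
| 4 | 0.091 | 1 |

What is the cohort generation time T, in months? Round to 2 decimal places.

1.85

lx·mx: 0, 1.896, 1.73, 1.018, 0.091 → R0 = 4.735
x·lx·mx: 0, 1.896, 3.46, 3.054, 0.364 → Σ = 8.774
T = 8.774 / 4.735 = 1.85301… → 1.85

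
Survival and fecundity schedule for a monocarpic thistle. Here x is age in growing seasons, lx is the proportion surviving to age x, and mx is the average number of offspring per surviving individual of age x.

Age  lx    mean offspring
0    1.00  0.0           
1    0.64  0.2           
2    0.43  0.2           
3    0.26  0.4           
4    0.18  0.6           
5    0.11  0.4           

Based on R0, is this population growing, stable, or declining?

R0 = Σ lx·mx = 0 + 0.128 + 0.086 + 0.104 + 0.108 + 0.044 = 0.47
R0 < 1, so the population is declining.

declining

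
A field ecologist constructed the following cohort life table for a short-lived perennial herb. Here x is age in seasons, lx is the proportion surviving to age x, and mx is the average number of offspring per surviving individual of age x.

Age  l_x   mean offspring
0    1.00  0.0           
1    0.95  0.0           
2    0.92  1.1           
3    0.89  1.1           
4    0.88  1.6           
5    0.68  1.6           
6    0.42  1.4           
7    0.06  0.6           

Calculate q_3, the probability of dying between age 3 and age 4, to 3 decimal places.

0.011

q_3 = (l_3 − l_4) / l_3 = (0.89 − 0.88) / 0.89
     = 0.01 / 0.89 = 0.011236… → 0.011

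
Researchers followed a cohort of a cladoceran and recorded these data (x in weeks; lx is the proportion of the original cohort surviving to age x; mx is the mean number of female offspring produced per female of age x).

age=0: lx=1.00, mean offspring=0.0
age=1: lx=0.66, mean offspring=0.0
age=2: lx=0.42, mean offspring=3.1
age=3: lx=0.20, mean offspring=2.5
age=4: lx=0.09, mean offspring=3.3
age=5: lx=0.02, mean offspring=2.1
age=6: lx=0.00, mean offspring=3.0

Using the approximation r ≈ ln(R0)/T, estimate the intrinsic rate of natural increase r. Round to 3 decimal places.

R0 = Σ lx·mx = 0 + 0 + 1.302 + 0.5 + 0.297 + 0.042 + 0 = 2.141
Σ x·lx·mx = 5.502; T = 5.502/2.141 = 2.56983…
r ≈ ln(R0)/T = ln(2.141)/2.56983… = 0.29624… → 0.296

0.296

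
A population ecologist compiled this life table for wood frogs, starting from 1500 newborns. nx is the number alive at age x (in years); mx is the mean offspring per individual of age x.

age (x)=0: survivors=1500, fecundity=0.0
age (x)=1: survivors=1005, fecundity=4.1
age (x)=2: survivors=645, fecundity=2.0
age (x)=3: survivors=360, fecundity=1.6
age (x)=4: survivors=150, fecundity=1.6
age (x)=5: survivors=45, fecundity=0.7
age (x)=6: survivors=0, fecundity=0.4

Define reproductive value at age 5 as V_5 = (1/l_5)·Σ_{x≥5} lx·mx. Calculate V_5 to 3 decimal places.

lx = nx/n0 = nx/1500: 1, 0.67, 0.43, 0.24, 0.1, 0.03, 0
lx·mx for x ≥ 5: 0.021, 0 → sum = 0.021
V_5 = 0.021 / l_5 = 0.021 / 0.03 = 0.7 → 0.700

0.700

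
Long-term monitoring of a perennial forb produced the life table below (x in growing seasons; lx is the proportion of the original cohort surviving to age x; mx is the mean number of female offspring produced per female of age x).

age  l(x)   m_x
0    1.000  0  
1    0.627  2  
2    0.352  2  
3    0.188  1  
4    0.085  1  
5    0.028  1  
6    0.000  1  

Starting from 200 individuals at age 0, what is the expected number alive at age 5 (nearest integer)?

6

Expected survivors = N0 · l_5 = 200 × 0.028 = 5.6 → 6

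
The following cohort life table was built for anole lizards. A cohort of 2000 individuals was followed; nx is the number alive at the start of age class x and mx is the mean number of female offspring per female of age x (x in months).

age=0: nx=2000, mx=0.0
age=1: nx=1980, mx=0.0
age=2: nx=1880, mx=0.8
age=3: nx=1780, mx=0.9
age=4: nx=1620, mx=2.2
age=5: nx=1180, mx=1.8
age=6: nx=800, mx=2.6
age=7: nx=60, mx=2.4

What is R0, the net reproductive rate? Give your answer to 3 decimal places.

5.509

lx = nx/n0 = nx/2000: 1, 0.99, 0.94, 0.89, 0.81, 0.59, 0.4, 0.03
lx·mx by age: 0, 0, 0.752, 0.801, 1.782, 1.062, 1.04, 0.072
R0 = Σ lx·mx = 5.509 → 5.509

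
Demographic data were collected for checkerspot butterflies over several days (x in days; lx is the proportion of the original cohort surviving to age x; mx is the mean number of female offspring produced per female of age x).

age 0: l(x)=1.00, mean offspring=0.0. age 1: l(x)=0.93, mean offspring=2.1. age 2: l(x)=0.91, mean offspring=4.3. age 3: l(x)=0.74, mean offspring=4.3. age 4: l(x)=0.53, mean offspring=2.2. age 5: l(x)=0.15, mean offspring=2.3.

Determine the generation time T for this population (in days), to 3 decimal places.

2.435

lx·mx: 0, 1.953, 3.913, 3.182, 1.166, 0.345 → R0 = 10.559
x·lx·mx: 0, 1.953, 7.826, 9.546, 4.664, 1.725 → Σ = 25.714
T = 25.714 / 10.559 = 2.435268… → 2.435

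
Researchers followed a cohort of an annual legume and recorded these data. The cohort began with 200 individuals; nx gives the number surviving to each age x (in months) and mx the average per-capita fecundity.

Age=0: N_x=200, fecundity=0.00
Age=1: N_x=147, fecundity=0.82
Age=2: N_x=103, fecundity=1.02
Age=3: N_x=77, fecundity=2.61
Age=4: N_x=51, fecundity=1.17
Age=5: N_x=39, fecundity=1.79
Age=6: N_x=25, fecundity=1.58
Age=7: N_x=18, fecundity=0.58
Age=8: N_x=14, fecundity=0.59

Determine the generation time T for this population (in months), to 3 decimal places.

3.089

lx = nx/n0 = nx/200: 1, 0.735, 0.515, 0.385, 0.255, 0.195, 0.125, 0.09, 0.07
lx·mx: 0, 0.6027, 0.5253, 1.00485, 0.29835, 0.34905, 0.1975, 0.0522, 0.0413 → R0 = 3.07125
x·lx·mx: 0, 0.6027, 1.0506, 3.01455, 1.1934, 1.74525, 1.185, 0.3654, 0.3304 → Σ = 9.4873
T = 9.4873 / 3.07125 = 3.089068… → 3.089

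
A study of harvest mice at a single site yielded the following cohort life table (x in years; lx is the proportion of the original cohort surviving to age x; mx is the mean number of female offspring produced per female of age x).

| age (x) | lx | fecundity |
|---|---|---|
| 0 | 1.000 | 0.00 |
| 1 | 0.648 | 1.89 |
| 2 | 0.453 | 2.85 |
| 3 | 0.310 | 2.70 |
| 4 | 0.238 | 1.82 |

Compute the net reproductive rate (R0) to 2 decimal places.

3.79

lx·mx by age: 0, 1.22472, 1.29105, 0.837, 0.43316
R0 = Σ lx·mx = 3.78593 → 3.79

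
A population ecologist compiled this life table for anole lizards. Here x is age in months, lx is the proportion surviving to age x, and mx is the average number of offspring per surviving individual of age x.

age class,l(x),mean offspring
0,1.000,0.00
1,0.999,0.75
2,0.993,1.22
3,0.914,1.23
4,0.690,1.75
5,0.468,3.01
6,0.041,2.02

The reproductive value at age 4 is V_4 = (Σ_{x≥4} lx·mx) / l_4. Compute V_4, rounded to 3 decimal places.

lx·mx for x ≥ 4: 1.2075, 1.40868, 0.08282 → sum = 2.699
V_4 = 2.699 / l_4 = 2.699 / 0.69 = 3.911594… → 3.912

3.912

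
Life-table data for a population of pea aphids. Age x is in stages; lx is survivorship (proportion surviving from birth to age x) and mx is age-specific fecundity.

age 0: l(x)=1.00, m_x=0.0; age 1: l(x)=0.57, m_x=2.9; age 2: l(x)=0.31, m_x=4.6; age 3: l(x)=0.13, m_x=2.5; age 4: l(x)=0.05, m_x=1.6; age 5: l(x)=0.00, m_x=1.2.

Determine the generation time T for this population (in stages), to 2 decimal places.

1.66

lx·mx: 0, 1.653, 1.426, 0.325, 0.08, 0 → R0 = 3.484
x·lx·mx: 0, 1.653, 2.852, 0.975, 0.32, 0 → Σ = 5.8
T = 5.8 / 3.484 = 1.664753… → 1.66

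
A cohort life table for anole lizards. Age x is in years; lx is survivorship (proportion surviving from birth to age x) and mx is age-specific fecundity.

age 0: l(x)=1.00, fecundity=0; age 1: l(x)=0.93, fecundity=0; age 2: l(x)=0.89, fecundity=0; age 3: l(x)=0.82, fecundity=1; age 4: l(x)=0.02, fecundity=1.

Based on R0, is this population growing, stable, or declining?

declining

R0 = Σ lx·mx = 0 + 0 + 0 + 0.82 + 0.02 = 0.84
R0 < 1, so the population is declining.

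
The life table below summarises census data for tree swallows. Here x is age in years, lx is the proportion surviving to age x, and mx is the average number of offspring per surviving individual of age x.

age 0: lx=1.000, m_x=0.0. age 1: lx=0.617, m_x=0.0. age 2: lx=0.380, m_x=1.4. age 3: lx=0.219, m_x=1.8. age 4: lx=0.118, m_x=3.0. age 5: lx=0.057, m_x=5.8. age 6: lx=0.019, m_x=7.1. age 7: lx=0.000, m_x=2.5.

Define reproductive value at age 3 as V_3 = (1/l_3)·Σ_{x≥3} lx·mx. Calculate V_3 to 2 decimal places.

lx·mx for x ≥ 3: 0.3942, 0.354, 0.3306, 0.1349, 0 → sum = 1.2137
V_3 = 1.2137 / l_3 = 1.2137 / 0.219 = 5.542009… → 5.54

5.54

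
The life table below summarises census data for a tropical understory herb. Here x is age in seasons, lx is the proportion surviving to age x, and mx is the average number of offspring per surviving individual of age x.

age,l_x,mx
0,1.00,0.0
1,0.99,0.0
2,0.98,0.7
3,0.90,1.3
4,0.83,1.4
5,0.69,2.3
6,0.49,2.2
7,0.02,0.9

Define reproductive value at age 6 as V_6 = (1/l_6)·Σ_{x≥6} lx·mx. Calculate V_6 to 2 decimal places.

2.24

lx·mx for x ≥ 6: 1.078, 0.018 → sum = 1.096
V_6 = 1.096 / l_6 = 1.096 / 0.49 = 2.236735… → 2.24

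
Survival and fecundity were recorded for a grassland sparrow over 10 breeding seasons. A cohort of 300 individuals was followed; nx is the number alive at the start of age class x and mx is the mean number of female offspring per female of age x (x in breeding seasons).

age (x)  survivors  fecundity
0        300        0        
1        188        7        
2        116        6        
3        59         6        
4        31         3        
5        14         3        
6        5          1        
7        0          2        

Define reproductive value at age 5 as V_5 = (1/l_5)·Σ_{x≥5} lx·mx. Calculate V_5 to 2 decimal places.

3.36

lx = nx/n0 = nx/300: 1, 0.62667…, 0.38667…, 0.19667…, 0.10333…, 0.04667…, 0.01667…, 0
lx·mx for x ≥ 5: 0.14…, 0.016667…, 0 → sum = 0.156667…
V_5 = 0.156667… / l_5 = 0.156667… / 0.046667… = 3.357143… → 3.36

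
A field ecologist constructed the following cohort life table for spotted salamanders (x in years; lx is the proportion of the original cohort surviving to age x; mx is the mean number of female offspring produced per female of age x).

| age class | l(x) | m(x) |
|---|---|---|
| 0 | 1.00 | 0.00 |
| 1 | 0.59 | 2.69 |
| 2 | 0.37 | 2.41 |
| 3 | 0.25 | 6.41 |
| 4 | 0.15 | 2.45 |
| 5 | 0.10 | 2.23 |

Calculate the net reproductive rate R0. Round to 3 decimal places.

lx·mx by age: 0, 1.5871, 0.8917, 1.6025, 0.3675, 0.223
R0 = Σ lx·mx = 4.6718 → 4.672

4.672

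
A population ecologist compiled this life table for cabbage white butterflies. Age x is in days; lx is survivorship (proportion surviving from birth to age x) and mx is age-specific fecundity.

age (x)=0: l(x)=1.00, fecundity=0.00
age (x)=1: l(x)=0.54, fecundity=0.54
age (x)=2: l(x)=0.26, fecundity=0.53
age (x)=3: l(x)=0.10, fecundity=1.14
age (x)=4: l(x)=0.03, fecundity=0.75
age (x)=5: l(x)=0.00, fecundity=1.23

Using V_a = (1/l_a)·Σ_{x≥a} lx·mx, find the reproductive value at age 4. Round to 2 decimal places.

0.75

lx·mx for x ≥ 4: 0.0225, 0 → sum = 0.0225
V_4 = 0.0225 / l_4 = 0.0225 / 0.03 = 0.75 → 0.75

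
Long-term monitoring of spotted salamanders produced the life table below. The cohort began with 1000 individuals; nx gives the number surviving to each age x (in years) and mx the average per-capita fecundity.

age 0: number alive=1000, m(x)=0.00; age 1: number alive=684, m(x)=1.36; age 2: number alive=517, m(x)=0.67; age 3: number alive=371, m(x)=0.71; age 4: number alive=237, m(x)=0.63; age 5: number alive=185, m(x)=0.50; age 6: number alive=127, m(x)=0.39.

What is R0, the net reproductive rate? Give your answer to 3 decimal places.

1.831

lx = nx/n0 = nx/1000: 1, 0.684, 0.517, 0.371, 0.237, 0.185, 0.127
lx·mx by age: 0, 0.93024, 0.34639, 0.26341, 0.14931, 0.0925, 0.04953
R0 = Σ lx·mx = 1.83138 → 1.831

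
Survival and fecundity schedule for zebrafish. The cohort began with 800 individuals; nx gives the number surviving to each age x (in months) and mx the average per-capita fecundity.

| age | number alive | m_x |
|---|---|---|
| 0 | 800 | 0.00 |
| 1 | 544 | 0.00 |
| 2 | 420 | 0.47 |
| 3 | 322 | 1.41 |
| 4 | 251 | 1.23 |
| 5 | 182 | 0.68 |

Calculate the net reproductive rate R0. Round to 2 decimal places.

1.35

lx = nx/n0 = nx/800: 1, 0.68, 0.525, 0.4025, 0.31375, 0.2275
lx·mx by age: 0, 0, 0.24675, 0.567525, 0.385913…, 0.1547
R0 = Σ lx·mx = 1.354888… → 1.35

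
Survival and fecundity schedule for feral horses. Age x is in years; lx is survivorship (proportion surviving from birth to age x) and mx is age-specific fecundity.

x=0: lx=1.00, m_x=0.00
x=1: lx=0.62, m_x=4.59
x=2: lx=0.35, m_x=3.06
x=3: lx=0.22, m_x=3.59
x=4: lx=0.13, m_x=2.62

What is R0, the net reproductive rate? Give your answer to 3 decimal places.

lx·mx by age: 0, 2.8458, 1.071, 0.7898, 0.3406
R0 = Σ lx·mx = 5.0472 → 5.047

5.047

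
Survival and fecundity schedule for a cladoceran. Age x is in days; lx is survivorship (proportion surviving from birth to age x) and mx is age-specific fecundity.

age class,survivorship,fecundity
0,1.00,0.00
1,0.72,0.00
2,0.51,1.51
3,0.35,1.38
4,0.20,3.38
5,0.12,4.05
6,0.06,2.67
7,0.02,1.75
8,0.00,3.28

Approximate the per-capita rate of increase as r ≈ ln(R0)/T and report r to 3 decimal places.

R0 = Σ lx·mx = 0 + 0 + 0.7701 + 0.483 + 0.676 + 0.486 + 0.1602 + 0.035 + 0 = 2.6103
Σ x·lx·mx = 9.3294; T = 9.3294/2.6103 = 3.57407…
r ≈ ln(R0)/T = ln(2.6103)/3.57407… = 0.26845… → 0.268

0.268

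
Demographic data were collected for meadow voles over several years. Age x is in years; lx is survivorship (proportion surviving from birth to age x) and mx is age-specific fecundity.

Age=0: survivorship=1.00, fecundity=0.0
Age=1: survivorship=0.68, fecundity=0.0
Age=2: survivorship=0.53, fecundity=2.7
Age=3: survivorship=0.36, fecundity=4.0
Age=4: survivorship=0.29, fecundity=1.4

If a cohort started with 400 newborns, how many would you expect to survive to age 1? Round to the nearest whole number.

Expected survivors = N0 · l_1 = 400 × 0.68 = 272 → 272

272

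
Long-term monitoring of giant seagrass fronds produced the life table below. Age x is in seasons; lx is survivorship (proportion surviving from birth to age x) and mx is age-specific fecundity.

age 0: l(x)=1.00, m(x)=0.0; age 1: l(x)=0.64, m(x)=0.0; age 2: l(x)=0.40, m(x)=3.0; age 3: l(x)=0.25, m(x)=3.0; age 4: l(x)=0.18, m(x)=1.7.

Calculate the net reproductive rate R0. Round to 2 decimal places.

lx·mx by age: 0, 0, 1.2, 0.75, 0.306
R0 = Σ lx·mx = 2.256 → 2.26

2.26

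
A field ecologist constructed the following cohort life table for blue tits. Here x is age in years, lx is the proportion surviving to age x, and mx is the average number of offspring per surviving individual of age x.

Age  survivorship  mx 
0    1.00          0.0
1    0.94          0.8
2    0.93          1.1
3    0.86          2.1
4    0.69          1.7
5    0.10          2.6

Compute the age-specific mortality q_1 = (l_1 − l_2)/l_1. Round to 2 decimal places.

q_1 = (l_1 − l_2) / l_1 = (0.94 − 0.93) / 0.94
     = 0.01 / 0.94 = 0.010638… → 0.01

0.01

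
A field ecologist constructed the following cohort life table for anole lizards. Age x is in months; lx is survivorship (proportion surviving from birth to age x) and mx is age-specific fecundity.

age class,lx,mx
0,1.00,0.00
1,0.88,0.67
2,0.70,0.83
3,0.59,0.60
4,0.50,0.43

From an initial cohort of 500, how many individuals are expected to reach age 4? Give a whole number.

Expected survivors = N0 · l_4 = 500 × 0.50 = 250 → 250

250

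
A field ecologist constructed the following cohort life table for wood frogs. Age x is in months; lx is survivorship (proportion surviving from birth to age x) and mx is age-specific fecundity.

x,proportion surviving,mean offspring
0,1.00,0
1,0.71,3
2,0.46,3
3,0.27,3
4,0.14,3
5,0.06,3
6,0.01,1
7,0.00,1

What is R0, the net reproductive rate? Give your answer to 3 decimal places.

4.930

lx·mx by age: 0, 2.13, 1.38, 0.81, 0.42, 0.18, 0.01, 0
R0 = Σ lx·mx = 4.93 → 4.930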